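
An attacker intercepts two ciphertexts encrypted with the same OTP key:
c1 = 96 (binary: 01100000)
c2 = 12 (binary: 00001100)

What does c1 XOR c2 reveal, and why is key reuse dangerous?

Step 1: c1 XOR c2 = (m1 XOR k) XOR (m2 XOR k).
Step 2: By XOR associativity/commutativity: = m1 XOR m2 XOR k XOR k = m1 XOR m2.
Step 3: 01100000 XOR 00001100 = 01101100 = 108.
Step 4: The key cancels out! An attacker learns m1 XOR m2 = 108, revealing the relationship between plaintexts.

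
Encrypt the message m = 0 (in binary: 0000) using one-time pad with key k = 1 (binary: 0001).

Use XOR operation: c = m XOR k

Step 1: Write out the XOR operation bit by bit:
  Message: 0000
  Key:     0001
  XOR:     0001
Step 2: Convert to decimal: 0001 = 1.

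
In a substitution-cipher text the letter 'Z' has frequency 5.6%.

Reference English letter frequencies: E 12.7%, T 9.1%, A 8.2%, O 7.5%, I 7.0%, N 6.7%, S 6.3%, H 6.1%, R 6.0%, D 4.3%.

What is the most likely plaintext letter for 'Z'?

Step 1: The observed frequency is 5.6%.
Step 2: Compare with English frequencies:
  E: 12.7% (difference: 7.1%)
  T: 9.1% (difference: 3.5%)
  A: 8.2% (difference: 2.6%)
  O: 7.5% (difference: 1.9%)
  I: 7.0% (difference: 1.4%)
  N: 6.7% (difference: 1.1%)
  S: 6.3% (difference: 0.7%)
  H: 6.1% (difference: 0.5%)
  R: 6.0% (difference: 0.4%) <-- closest
  D: 4.3% (difference: 1.3%)
Step 3: 'Z' most likely represents 'R' (frequency 6.0%).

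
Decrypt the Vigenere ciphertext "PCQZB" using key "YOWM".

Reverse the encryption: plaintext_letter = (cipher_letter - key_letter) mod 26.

Step 1: Extend key: YOWMY
Step 2: Decrypt each letter (c - k) mod 26:
  P(15) - Y(24) = (15-24) mod 26 = 17 = R
  C(2) - O(14) = (2-14) mod 26 = 14 = O
  Q(16) - W(22) = (16-22) mod 26 = 20 = U
  Z(25) - M(12) = (25-12) mod 26 = 13 = N
  B(1) - Y(24) = (1-24) mod 26 = 3 = D
Plaintext: ROUND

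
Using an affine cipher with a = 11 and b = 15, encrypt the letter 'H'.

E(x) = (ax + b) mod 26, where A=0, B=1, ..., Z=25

Step 1: Convert 'H' to number: x = 7.
Step 2: E(7) = (11 * 7 + 15) mod 26 = 92 mod 26 = 14.
Step 3: Convert 14 back to letter: O.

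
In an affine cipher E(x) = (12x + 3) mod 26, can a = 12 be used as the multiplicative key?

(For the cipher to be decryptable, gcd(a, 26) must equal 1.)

Step 1: Compute gcd(12, 26).
Step 2: gcd(12, 26) = 2.
Since gcd = 2 != 1, 12 shares a common factor with 26, so it cannot be used.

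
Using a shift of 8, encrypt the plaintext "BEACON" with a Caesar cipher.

Step 1: For each letter, shift forward by 8 positions (mod 26).
  B (position 1) -> position (1+8) mod 26 = 9 -> J
  E (position 4) -> position (4+8) mod 26 = 12 -> M
  A (position 0) -> position (0+8) mod 26 = 8 -> I
  C (position 2) -> position (2+8) mod 26 = 10 -> K
  O (position 14) -> position (14+8) mod 26 = 22 -> W
  N (position 13) -> position (13+8) mod 26 = 21 -> V
Result: JMIKWV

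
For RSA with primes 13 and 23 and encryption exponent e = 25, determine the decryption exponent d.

Step 1: n = 13 * 23 = 299.
Step 2: phi(n) = 12 * 22 = 264.
Step 3: Find d such that 25 * d = 1 (mod 264).
Step 4: d = 25^(-1) mod 264 = 169.
Verification: 25 * 169 = 4225 = 16 * 264 + 1.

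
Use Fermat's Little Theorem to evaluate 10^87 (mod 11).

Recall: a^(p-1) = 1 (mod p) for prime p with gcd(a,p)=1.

Step 1: Since 11 is prime, by Fermat's Little Theorem: 10^10 = 1 (mod 11).
Step 2: Reduce exponent: 87 mod 10 = 7.
Step 3: So 10^87 = 10^7 (mod 11).
Step 4: 10^7 mod 11 = 10.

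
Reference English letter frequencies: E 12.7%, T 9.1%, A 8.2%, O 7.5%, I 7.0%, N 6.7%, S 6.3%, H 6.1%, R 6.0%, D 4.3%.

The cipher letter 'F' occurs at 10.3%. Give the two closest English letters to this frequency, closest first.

Step 1: Observed frequency of 'F' is 10.3%.
Step 2: Compute distances to each reference frequency and sort:
  T (9.1%): difference = 1.2% <-- BEST
  A (8.2%): difference = 2.1% <-- RUNNER-UP
  E (12.7%): difference = 2.4%
  O (7.5%): difference = 2.8%
  I (7.0%): difference = 3.3%
Step 3: Most likely is 'T' (9.1%, diff 1.2%); second most likely is 'A' (8.2%, diff 2.1%).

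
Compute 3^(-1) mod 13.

Step 1: We need x such that 3 * x = 1 (mod 13).
Step 2: Using the extended Euclidean algorithm or trial:
  3 * 9 = 27 = 2 * 13 + 1.
Step 3: Since 27 mod 13 = 1, the inverse is x = 9.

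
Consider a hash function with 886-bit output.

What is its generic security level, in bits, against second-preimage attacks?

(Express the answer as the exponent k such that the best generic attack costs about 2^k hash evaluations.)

Step 1: The hash has a 886-bit output.
Step 2: Second-preimage resistance means: given a specific input x, it should be infeasible to find a different y with h(y) = h(x).
With a 886-bit output, a generic search for a second preimage costs about 2^886 evaluations (each trial matches the fixed target with probability 2^-886).
Step 3: Security level = 886 bits.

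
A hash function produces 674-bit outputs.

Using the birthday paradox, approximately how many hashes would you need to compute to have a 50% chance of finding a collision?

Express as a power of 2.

Step 1: The birthday paradox gives collision probability ~50% after sqrt(2^n) = 2^(n/2) hashes.
Step 2: For 674-bit output: 2^(674/2) = 2^337.
Step 3: Approximately 2^337 hash computations needed.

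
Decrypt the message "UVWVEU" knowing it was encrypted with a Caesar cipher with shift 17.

Step 1: Reverse the shift by subtracting 17 from each letter position.
  U (position 20) -> position (20-17) mod 26 = 3 -> D
  V (position 21) -> position (21-17) mod 26 = 4 -> E
  W (position 22) -> position (22-17) mod 26 = 5 -> F
  V (position 21) -> position (21-17) mod 26 = 4 -> E
  E (position 4) -> position (4-17) mod 26 = 13 -> N
  U (position 20) -> position (20-17) mod 26 = 3 -> D
Decrypted message: DEFEND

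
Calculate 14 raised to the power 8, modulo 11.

Step 1: Compute 14^8 mod 11 step by step, reducing modulo 11 at each step.
  14^1 mod 11 = 3
  14^2 mod 11 = (3 * 14) mod 11 = 9
  14^3 mod 11 = (9 * 14) mod 11 = 5
  14^4 mod 11 = (5 * 14) mod 11 = 4
  14^5 mod 11 = (4 * 14) mod 11 = 1
  14^6 mod 11 = (1 * 14) mod 11 = 3
  14^7 mod 11 = (3 * 14) mod 11 = 9
  14^8 mod 11 = (9 * 14) mod 11 = 5
Step 2: Result = 5.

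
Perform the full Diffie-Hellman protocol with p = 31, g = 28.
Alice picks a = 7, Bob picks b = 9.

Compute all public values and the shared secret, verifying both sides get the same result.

Step 1: A = g^a mod p = 28^7 mod 31 = 14.
Step 2: B = g^b mod p = 28^9 mod 31 = 2.
Step 3: Alice computes s = B^a mod p = 2^7 mod 31 = 4.
Step 4: Bob computes s = A^b mod p = 14^9 mod 31 = 4.
Both sides agree: shared secret = 4.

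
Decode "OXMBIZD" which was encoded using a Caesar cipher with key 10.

Step 1: Reverse the shift by subtracting 10 from each letter position.
  O (position 14) -> position (14-10) mod 26 = 4 -> E
  X (position 23) -> position (23-10) mod 26 = 13 -> N
  M (position 12) -> position (12-10) mod 26 = 2 -> C
  B (position 1) -> position (1-10) mod 26 = 17 -> R
  I (position 8) -> position (8-10) mod 26 = 24 -> Y
  Z (position 25) -> position (25-10) mod 26 = 15 -> P
  D (position 3) -> position (3-10) mod 26 = 19 -> T
Decrypted message: ENCRYPT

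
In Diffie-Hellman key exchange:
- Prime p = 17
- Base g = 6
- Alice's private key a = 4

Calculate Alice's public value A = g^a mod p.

Step 1: A = g^a mod p = 6^4 mod 17.
  6^1 mod 17 = 6
  6^2 mod 17 = (6 * 6) mod 17 = 2
  6^3 mod 17 = (2 * 6) mod 17 = 12
  6^4 mod 17 = (12 * 6) mod 17 = 4
Result: A = 4.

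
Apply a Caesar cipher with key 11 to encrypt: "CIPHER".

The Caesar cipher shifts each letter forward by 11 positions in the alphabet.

Step 1: For each letter, shift forward by 11 positions (mod 26).
  C (position 2) -> position (2+11) mod 26 = 13 -> N
  I (position 8) -> position (8+11) mod 26 = 19 -> T
  P (position 15) -> position (15+11) mod 26 = 0 -> A
  H (position 7) -> position (7+11) mod 26 = 18 -> S
  E (position 4) -> position (4+11) mod 26 = 15 -> P
  R (position 17) -> position (17+11) mod 26 = 2 -> C
Result: NTASPC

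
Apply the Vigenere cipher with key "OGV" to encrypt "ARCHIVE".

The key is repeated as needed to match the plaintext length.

Step 1: Repeat key to match plaintext length:
  Plaintext: ARCHIVE
  Key:       OGVOGVO
Step 2: Encrypt each letter:
  A(0) + O(14) = (0+14) mod 26 = 14 = O
  R(17) + G(6) = (17+6) mod 26 = 23 = X
  C(2) + V(21) = (2+21) mod 26 = 23 = X
  H(7) + O(14) = (7+14) mod 26 = 21 = V
  I(8) + G(6) = (8+6) mod 26 = 14 = O
  V(21) + V(21) = (21+21) mod 26 = 16 = Q
  E(4) + O(14) = (4+14) mod 26 = 18 = S
Ciphertext: OXXVOQS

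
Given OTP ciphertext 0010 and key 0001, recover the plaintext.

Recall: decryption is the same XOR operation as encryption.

Step 1: XOR ciphertext with key:
  Ciphertext: 0010
  Key:        0001
  XOR:        0011
Step 2: Plaintext = 0011 = 3 in decimal.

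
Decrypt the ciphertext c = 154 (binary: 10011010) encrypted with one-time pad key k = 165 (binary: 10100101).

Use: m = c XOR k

Step 1: XOR ciphertext with key:
  Ciphertext: 10011010
  Key:        10100101
  XOR:        00111111
Step 2: Plaintext = 00111111 = 63 in decimal.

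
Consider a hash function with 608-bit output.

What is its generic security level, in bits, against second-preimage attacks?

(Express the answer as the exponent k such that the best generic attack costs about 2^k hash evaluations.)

Step 1: The hash has a 608-bit output.
Step 2: Second-preimage resistance means: given a specific input x, it should be infeasible to find a different y with h(y) = h(x).
With a 608-bit output, a generic search for a second preimage costs about 2^608 evaluations (each trial matches the fixed target with probability 2^-608).
Step 3: Security level = 608 bits.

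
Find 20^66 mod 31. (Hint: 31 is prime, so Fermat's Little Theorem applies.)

Step 1: Since 31 is prime, by Fermat's Little Theorem: 20^30 = 1 (mod 31).
Step 2: Reduce exponent: 66 mod 30 = 6.
Step 3: So 20^66 = 20^6 (mod 31).
Step 4: 20^6 mod 31 = 4.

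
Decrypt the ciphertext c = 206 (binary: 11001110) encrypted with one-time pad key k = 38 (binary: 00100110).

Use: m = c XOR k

Step 1: XOR ciphertext with key:
  Ciphertext: 11001110
  Key:        00100110
  XOR:        11101000
Step 2: Plaintext = 11101000 = 232 in decimal.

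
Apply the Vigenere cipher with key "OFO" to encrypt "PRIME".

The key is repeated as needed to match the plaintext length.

Step 1: Repeat key to match plaintext length:
  Plaintext: PRIME
  Key:       OFOOF
Step 2: Encrypt each letter:
  P(15) + O(14) = (15+14) mod 26 = 3 = D
  R(17) + F(5) = (17+5) mod 26 = 22 = W
  I(8) + O(14) = (8+14) mod 26 = 22 = W
  M(12) + O(14) = (12+14) mod 26 = 0 = A
  E(4) + F(5) = (4+5) mod 26 = 9 = J
Ciphertext: DWWAJ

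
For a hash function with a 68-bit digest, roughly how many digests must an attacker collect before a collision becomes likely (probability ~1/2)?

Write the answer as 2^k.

Step 1: The birthday paradox gives collision probability ~50% after sqrt(2^n) = 2^(n/2) hashes.
Step 2: For 68-bit output: 2^(68/2) = 2^34.
Step 3: Approximately 2^34 hash computations needed.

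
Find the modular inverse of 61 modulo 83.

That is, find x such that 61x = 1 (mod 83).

Step 1: We need x such that 61 * x = 1 (mod 83).
Step 2: Using the extended Euclidean algorithm or trial:
  61 * 49 = 2989 = 36 * 83 + 1.
Step 3: Since 2989 mod 83 = 1, the inverse is x = 49.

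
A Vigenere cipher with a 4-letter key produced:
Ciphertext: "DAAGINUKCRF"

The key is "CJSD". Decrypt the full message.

Step 1: Key 'CJSD' has length 4. Extended key: CJSDCJSDCJS
Step 2: Decrypt each position:
  D(3) - C(2) = 1 = B
  A(0) - J(9) = 17 = R
  A(0) - S(18) = 8 = I
  G(6) - D(3) = 3 = D
  I(8) - C(2) = 6 = G
  N(13) - J(9) = 4 = E
  U(20) - S(18) = 2 = C
  K(10) - D(3) = 7 = H
  C(2) - C(2) = 0 = A
  R(17) - J(9) = 8 = I
  F(5) - S(18) = 13 = N
Plaintext: BRIDGECHAIN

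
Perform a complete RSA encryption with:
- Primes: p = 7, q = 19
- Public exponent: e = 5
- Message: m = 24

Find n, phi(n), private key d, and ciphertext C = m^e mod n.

Step 1: n = 7 * 19 = 133.
Step 2: phi(n) = (7-1)(19-1) = 6 * 18 = 108.
Step 3: Find d = 5^(-1) mod 108 = 65.
  Verify: 5 * 65 = 325 = 1 (mod 108).
Step 4: C = 24^5 mod 133 = 47.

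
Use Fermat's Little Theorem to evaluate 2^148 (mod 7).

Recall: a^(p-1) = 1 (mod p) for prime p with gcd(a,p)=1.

Step 1: Since 7 is prime, by Fermat's Little Theorem: 2^6 = 1 (mod 7).
Step 2: Reduce exponent: 148 mod 6 = 4.
Step 3: So 2^148 = 2^4 (mod 7).
Step 4: 2^4 mod 7 = 2.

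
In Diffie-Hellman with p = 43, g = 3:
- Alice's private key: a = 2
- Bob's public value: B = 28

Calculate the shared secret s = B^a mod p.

Step 1: s = B^a mod p = 28^2 mod 43.
  28^1 mod 43 = 28
  28^2 mod 43 = (28 * 28) mod 43 = 10
Result: shared secret = 10.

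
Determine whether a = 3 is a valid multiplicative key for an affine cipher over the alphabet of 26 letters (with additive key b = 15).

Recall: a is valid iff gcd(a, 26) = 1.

Step 1: Compute gcd(3, 26).
Step 2: gcd(3, 26) = 1.
Since gcd = 1, 3 is coprime with 26, so it is a valid key.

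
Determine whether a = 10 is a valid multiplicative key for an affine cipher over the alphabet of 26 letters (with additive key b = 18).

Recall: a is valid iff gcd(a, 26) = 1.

Step 1: Compute gcd(10, 26).
Step 2: gcd(10, 26) = 2.
Since gcd = 2 != 1, 10 shares a common factor with 26, so it cannot be used.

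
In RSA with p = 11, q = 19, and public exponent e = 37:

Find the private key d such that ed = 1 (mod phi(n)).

Step 1: n = 11 * 19 = 209.
Step 2: phi(n) = 10 * 18 = 180.
Step 3: Find d such that 37 * d = 1 (mod 180).
Step 4: d = 37^(-1) mod 180 = 73.
Verification: 37 * 73 = 2701 = 15 * 180 + 1.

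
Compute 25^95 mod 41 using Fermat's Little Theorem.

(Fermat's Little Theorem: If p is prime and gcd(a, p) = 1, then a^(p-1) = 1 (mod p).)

Step 1: Since 41 is prime, by Fermat's Little Theorem: 25^40 = 1 (mod 41).
Step 2: Reduce exponent: 95 mod 40 = 15.
Step 3: So 25^95 = 25^15 (mod 41).
Step 4: 25^15 mod 41 = 40.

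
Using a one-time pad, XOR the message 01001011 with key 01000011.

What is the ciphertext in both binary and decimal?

Step 1: Write out the XOR operation bit by bit:
  Message: 01001011
  Key:     01000011
  XOR:     00001000
Step 2: Convert to decimal: 00001000 = 8.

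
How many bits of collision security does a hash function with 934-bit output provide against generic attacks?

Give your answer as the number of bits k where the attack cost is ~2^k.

Step 1: The hash has a 934-bit output.
Step 2: Collision resistance means it should be infeasible to find any x != y with h(x) = h(y).
By the birthday bound, a generic collision search succeeds after about sqrt(2^934) = 2^(934/2) = 2^467 evaluations.
Step 3: Security level = 467 bits.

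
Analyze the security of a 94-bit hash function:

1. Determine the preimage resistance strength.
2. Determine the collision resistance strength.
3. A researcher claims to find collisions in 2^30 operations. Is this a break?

Step 1: Preimage resistance requires brute-force of 2^94 operations.
Step 2: Collision resistance (birthday bound) = 2^(94/2) = 2^47.
Step 3: The claimed attack costs 2^30 operations.
Step 4: Since 2^30 < 2^47, the claimed attack beats the generic birthday bound, so collision resistance is broken.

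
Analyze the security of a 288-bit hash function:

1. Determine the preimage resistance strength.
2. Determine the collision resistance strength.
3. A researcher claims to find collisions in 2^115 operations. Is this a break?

Step 1: Preimage resistance requires brute-force of 2^288 operations.
Step 2: Collision resistance (birthday bound) = 2^(288/2) = 2^144.
Step 3: The claimed attack costs 2^115 operations.
Step 4: Since 2^115 < 2^144, the claimed attack beats the generic birthday bound, so collision resistance is broken.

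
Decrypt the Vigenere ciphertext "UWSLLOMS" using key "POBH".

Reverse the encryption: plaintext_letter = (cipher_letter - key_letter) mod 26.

Step 1: Extend key: POBHPOBH
Step 2: Decrypt each letter (c - k) mod 26:
  U(20) - P(15) = (20-15) mod 26 = 5 = F
  W(22) - O(14) = (22-14) mod 26 = 8 = I
  S(18) - B(1) = (18-1) mod 26 = 17 = R
  L(11) - H(7) = (11-7) mod 26 = 4 = E
  L(11) - P(15) = (11-15) mod 26 = 22 = W
  O(14) - O(14) = (14-14) mod 26 = 0 = A
  M(12) - B(1) = (12-1) mod 26 = 11 = L
  S(18) - H(7) = (18-7) mod 26 = 11 = L
Plaintext: FIREWALL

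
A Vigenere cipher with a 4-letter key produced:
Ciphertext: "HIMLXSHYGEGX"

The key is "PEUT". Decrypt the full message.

Step 1: Key 'PEUT' has length 4. Extended key: PEUTPEUTPEUT
Step 2: Decrypt each position:
  H(7) - P(15) = 18 = S
  I(8) - E(4) = 4 = E
  M(12) - U(20) = 18 = S
  L(11) - T(19) = 18 = S
  X(23) - P(15) = 8 = I
  S(18) - E(4) = 14 = O
  H(7) - U(20) = 13 = N
  Y(24) - T(19) = 5 = F
  G(6) - P(15) = 17 = R
  E(4) - E(4) = 0 = A
  G(6) - U(20) = 12 = M
  X(23) - T(19) = 4 = E
Plaintext: SESSIONFRAME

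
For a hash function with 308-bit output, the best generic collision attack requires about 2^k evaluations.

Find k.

Step 1: The hash has a 308-bit output.
Step 2: Collision resistance means it should be infeasible to find any x != y with h(x) = h(y).
By the birthday bound, a generic collision search succeeds after about sqrt(2^308) = 2^(308/2) = 2^154 evaluations.
Step 3: Security level = 154 bits.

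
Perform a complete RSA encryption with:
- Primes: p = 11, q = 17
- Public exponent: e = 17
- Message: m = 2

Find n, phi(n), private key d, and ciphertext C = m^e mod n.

Step 1: n = 11 * 17 = 187.
Step 2: phi(n) = (11-1)(17-1) = 10 * 16 = 160.
Step 3: Find d = 17^(-1) mod 160 = 113.
  Verify: 17 * 113 = 1921 = 1 (mod 160).
Step 4: C = 2^17 mod 187 = 172.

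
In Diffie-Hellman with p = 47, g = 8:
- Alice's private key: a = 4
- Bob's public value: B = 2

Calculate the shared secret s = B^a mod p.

Step 1: s = B^a mod p = 2^4 mod 47.
  2^1 mod 47 = 2
  2^2 mod 47 = (2 * 2) mod 47 = 4
  2^3 mod 47 = (4 * 2) mod 47 = 8
  2^4 mod 47 = (8 * 2) mod 47 = 16
Result: shared secret = 16.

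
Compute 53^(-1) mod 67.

Step 1: We need x such that 53 * x = 1 (mod 67).
Step 2: Using the extended Euclidean algorithm or trial:
  53 * 43 = 2279 = 34 * 67 + 1.
Step 3: Since 2279 mod 67 = 1, the inverse is x = 43.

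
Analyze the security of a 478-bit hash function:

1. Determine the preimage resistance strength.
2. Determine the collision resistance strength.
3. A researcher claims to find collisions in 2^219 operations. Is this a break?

Step 1: Preimage resistance requires brute-force of 2^478 operations.
Step 2: Collision resistance (birthday bound) = 2^(478/2) = 2^239.
Step 3: The claimed attack costs 2^219 operations.
Step 4: Since 2^219 < 2^239, the claimed attack beats the generic birthday bound, so collision resistance is broken.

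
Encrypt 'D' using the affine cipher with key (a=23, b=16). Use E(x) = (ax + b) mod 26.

Step 1: Convert 'D' to number: x = 3.
Step 2: E(3) = (23 * 3 + 16) mod 26 = 85 mod 26 = 7.
Step 3: Convert 7 back to letter: H.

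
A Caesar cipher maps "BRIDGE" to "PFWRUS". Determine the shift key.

Step 1: Compare first letters: B (position 1) -> P (position 15).
Step 2: Shift = (15 - 1) mod 26 = 14.
The shift value is 14.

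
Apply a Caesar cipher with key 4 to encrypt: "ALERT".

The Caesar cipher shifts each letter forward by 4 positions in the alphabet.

Step 1: For each letter, shift forward by 4 positions (mod 26).
  A (position 0) -> position (0+4) mod 26 = 4 -> E
  L (position 11) -> position (11+4) mod 26 = 15 -> P
  E (position 4) -> position (4+4) mod 26 = 8 -> I
  R (position 17) -> position (17+4) mod 26 = 21 -> V
  T (position 19) -> position (19+4) mod 26 = 23 -> X
Result: EPIVX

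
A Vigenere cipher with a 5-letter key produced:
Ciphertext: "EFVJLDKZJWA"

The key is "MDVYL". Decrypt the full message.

Step 1: Key 'MDVYL' has length 5. Extended key: MDVYLMDVYLM
Step 2: Decrypt each position:
  E(4) - M(12) = 18 = S
  F(5) - D(3) = 2 = C
  V(21) - V(21) = 0 = A
  J(9) - Y(24) = 11 = L
  L(11) - L(11) = 0 = A
  D(3) - M(12) = 17 = R
  K(10) - D(3) = 7 = H
  Z(25) - V(21) = 4 = E
  J(9) - Y(24) = 11 = L
  W(22) - L(11) = 11 = L
  A(0) - M(12) = 14 = O
Plaintext: SCALARHELLO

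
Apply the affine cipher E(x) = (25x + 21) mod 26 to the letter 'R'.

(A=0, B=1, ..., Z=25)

Step 1: Convert 'R' to number: x = 17.
Step 2: E(17) = (25 * 17 + 21) mod 26 = 446 mod 26 = 4.
Step 3: Convert 4 back to letter: E.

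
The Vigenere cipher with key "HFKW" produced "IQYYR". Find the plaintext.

Step 1: Extend key: HFKWH
Step 2: Decrypt each letter (c - k) mod 26:
  I(8) - H(7) = (8-7) mod 26 = 1 = B
  Q(16) - F(5) = (16-5) mod 26 = 11 = L
  Y(24) - K(10) = (24-10) mod 26 = 14 = O
  Y(24) - W(22) = (24-22) mod 26 = 2 = C
  R(17) - H(7) = (17-7) mod 26 = 10 = K
Plaintext: BLOCK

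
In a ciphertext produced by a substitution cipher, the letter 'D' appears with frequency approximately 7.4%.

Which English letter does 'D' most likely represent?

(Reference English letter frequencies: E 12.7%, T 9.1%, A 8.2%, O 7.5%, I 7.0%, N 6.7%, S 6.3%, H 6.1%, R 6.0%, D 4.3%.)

Step 1: The observed frequency is 7.4%.
Step 2: Compare with English frequencies:
  E: 12.7% (difference: 5.3%)
  T: 9.1% (difference: 1.7%)
  A: 8.2% (difference: 0.8%)
  O: 7.5% (difference: 0.1%) <-- closest
  I: 7.0% (difference: 0.4%)
  N: 6.7% (difference: 0.7%)
  S: 6.3% (difference: 1.1%)
  H: 6.1% (difference: 1.3%)
  R: 6.0% (difference: 1.4%)
  D: 4.3% (difference: 3.1%)
Step 3: 'D' most likely represents 'O' (frequency 7.5%).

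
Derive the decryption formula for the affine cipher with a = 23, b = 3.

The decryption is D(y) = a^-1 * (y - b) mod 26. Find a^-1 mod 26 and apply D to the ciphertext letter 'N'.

Step 1: Find a^-1, the modular inverse of 23 mod 26.
Step 2: We need 23 * a^-1 = 1 (mod 26).
Step 3: 23 * 17 = 391 = 15 * 26 + 1, so a^-1 = 17.
Step 4: D(y) = 17(y - 3) mod 26.
Step 5: Apply to 'N' (y = 13): D(13) = 17 * (13 - 3) mod 26 = 17 * 10 mod 26 = 14 -> 'O'.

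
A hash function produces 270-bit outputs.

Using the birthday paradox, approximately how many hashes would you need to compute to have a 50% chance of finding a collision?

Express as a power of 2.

Step 1: The birthday paradox gives collision probability ~50% after sqrt(2^n) = 2^(n/2) hashes.
Step 2: For 270-bit output: 2^(270/2) = 2^135.
Step 3: Approximately 2^135 hash computations needed.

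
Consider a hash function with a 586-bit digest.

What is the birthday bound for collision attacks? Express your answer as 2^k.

Step 1: The birthday paradox gives collision probability ~50% after sqrt(2^n) = 2^(n/2) hashes.
Step 2: For 586-bit output: 2^(586/2) = 2^293.
Step 3: Approximately 2^293 hash computations needed.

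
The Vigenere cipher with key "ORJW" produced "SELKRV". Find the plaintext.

Step 1: Extend key: ORJWOR
Step 2: Decrypt each letter (c - k) mod 26:
  S(18) - O(14) = (18-14) mod 26 = 4 = E
  E(4) - R(17) = (4-17) mod 26 = 13 = N
  L(11) - J(9) = (11-9) mod 26 = 2 = C
  K(10) - W(22) = (10-22) mod 26 = 14 = O
  R(17) - O(14) = (17-14) mod 26 = 3 = D
  V(21) - R(17) = (21-17) mod 26 = 4 = E
Plaintext: ENCODE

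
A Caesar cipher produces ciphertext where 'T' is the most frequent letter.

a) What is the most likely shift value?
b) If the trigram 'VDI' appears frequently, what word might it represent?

Step 1: In English, 'E' is the most frequent letter (12.7%).
Step 2: The most frequent ciphertext letter is 'T' (position 19).
Step 3: Shift = (19 - 4) mod 26 = 15.
Step 4: Decrypt 'VDI' by shifting back 15:
  V -> G
  D -> O
  I -> T
Step 5: 'VDI' decrypts to 'GOT'.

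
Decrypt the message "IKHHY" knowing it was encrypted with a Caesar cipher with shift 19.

Step 1: Reverse the shift by subtracting 19 from each letter position.
  I (position 8) -> position (8-19) mod 26 = 15 -> P
  K (position 10) -> position (10-19) mod 26 = 17 -> R
  H (position 7) -> position (7-19) mod 26 = 14 -> O
  H (position 7) -> position (7-19) mod 26 = 14 -> O
  Y (position 24) -> position (24-19) mod 26 = 5 -> F
Decrypted message: PROOF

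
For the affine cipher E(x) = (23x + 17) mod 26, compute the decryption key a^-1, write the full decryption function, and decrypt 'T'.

Step 1: Find a^-1, the modular inverse of 23 mod 26.
Step 2: We need 23 * a^-1 = 1 (mod 26).
Step 3: 23 * 17 = 391 = 15 * 26 + 1, so a^-1 = 17.
Step 4: D(y) = 17(y - 17) mod 26.
Step 5: Apply to 'T' (y = 19): D(19) = 17 * (19 - 17) mod 26 = 17 * 2 mod 26 = 8 -> 'I'.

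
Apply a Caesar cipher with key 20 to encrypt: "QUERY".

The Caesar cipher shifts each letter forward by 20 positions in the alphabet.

Step 1: For each letter, shift forward by 20 positions (mod 26).
  Q (position 16) -> position (16+20) mod 26 = 10 -> K
  U (position 20) -> position (20+20) mod 26 = 14 -> O
  E (position 4) -> position (4+20) mod 26 = 24 -> Y
  R (position 17) -> position (17+20) mod 26 = 11 -> L
  Y (position 24) -> position (24+20) mod 26 = 18 -> S
Result: KOYLS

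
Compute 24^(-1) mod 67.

Step 1: We need x such that 24 * x = 1 (mod 67).
Step 2: Using the extended Euclidean algorithm or trial:
  24 * 14 = 336 = 5 * 67 + 1.
Step 3: Since 336 mod 67 = 1, the inverse is x = 14.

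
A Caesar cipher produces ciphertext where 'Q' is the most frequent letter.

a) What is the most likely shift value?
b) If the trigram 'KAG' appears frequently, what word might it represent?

Step 1: In English, 'E' is the most frequent letter (12.7%).
Step 2: The most frequent ciphertext letter is 'Q' (position 16).
Step 3: Shift = (16 - 4) mod 26 = 12.
Step 4: Decrypt 'KAG' by shifting back 12:
  K -> Y
  A -> O
  G -> U
Step 5: 'KAG' decrypts to 'YOU'.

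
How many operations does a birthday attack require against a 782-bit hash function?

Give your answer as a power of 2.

Step 1: The birthday paradox gives collision probability ~50% after sqrt(2^n) = 2^(n/2) hashes.
Step 2: For 782-bit output: 2^(782/2) = 2^391.
Step 3: Approximately 2^391 hash computations needed.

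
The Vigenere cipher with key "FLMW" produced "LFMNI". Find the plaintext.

Step 1: Extend key: FLMWF
Step 2: Decrypt each letter (c - k) mod 26:
  L(11) - F(5) = (11-5) mod 26 = 6 = G
  F(5) - L(11) = (5-11) mod 26 = 20 = U
  M(12) - M(12) = (12-12) mod 26 = 0 = A
  N(13) - W(22) = (13-22) mod 26 = 17 = R
  I(8) - F(5) = (8-5) mod 26 = 3 = D
Plaintext: GUARD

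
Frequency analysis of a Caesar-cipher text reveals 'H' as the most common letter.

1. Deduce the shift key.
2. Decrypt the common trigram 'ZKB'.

Step 1: In English, 'E' is the most frequent letter (12.7%).
Step 2: The most frequent ciphertext letter is 'H' (position 7).
Step 3: Shift = (7 - 4) mod 26 = 3.
Step 4: Decrypt 'ZKB' by shifting back 3:
  Z -> W
  K -> H
  B -> Y
Step 5: 'ZKB' decrypts to 'WHY'.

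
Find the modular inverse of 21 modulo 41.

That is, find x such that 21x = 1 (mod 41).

Step 1: We need x such that 21 * x = 1 (mod 41).
Step 2: Using the extended Euclidean algorithm or trial:
  21 * 2 = 42 = 1 * 41 + 1.
Step 3: Since 42 mod 41 = 1, the inverse is x = 2.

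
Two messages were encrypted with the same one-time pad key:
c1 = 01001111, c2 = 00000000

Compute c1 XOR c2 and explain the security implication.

Step 1: c1 XOR c2 = (m1 XOR k) XOR (m2 XOR k).
Step 2: By XOR associativity/commutativity: = m1 XOR m2 XOR k XOR k = m1 XOR m2.
Step 3: 01001111 XOR 00000000 = 01001111 = 79.
Step 4: The key cancels out! An attacker learns m1 XOR m2 = 79, revealing the relationship between plaintexts.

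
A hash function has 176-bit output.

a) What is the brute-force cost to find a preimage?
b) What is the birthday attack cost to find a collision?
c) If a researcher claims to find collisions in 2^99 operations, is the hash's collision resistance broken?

Step 1: Preimage resistance requires brute-force of 2^176 operations.
Step 2: Collision resistance (birthday bound) = 2^(176/2) = 2^88.
Step 3: The claimed attack costs 2^99 operations.
Step 4: Since 2^99 >= 2^88, the claimed attack is no faster than the generic birthday attack, so this does not break collision resistance.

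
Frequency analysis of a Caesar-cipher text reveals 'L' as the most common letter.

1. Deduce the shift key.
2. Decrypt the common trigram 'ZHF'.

Step 1: In English, 'E' is the most frequent letter (12.7%).
Step 2: The most frequent ciphertext letter is 'L' (position 11).
Step 3: Shift = (11 - 4) mod 26 = 7.
Step 4: Decrypt 'ZHF' by shifting back 7:
  Z -> S
  H -> A
  F -> Y
Step 5: 'ZHF' decrypts to 'SAY'.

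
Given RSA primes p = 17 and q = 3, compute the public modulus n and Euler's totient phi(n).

Step 1: n = p * q = 17 * 3 = 51.
Step 2: phi(n) = (p-1)(q-1) = 16 * 2 = 32.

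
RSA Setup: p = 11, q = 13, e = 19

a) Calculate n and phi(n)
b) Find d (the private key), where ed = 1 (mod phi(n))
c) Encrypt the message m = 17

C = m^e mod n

Step 1: n = 11 * 13 = 143.
Step 2: phi(n) = (11-1)(13-1) = 10 * 12 = 120.
Step 3: Find d = 19^(-1) mod 120 = 19.
  Verify: 19 * 19 = 361 = 1 (mod 120).
Step 4: C = 17^19 mod 143 = 134.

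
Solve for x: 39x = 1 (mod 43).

Step 1: We need x such that 39 * x = 1 (mod 43).
Step 2: Using the extended Euclidean algorithm or trial:
  39 * 32 = 1248 = 29 * 43 + 1.
Step 3: Since 1248 mod 43 = 1, the inverse is x = 32.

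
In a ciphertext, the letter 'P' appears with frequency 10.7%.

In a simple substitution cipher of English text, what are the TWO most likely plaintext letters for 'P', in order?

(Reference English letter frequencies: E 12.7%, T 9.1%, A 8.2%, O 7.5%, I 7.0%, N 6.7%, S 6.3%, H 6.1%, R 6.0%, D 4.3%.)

Step 1: Observed frequency of 'P' is 10.7%.
Step 2: Compute distances to each reference frequency and sort:
  T (9.1%): difference = 1.6% <-- BEST
  E (12.7%): difference = 2.0% <-- RUNNER-UP
  A (8.2%): difference = 2.5%
  O (7.5%): difference = 3.2%
  I (7.0%): difference = 3.7%
Step 3: Most likely is 'T' (9.1%, diff 1.6%); second most likely is 'E' (12.7%, diff 2.0%).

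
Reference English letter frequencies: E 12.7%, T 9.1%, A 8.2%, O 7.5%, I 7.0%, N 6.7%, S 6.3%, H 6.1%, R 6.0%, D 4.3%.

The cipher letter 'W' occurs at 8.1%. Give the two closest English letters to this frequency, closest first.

Step 1: Observed frequency of 'W' is 8.1%.
Step 2: Compute distances to each reference frequency and sort:
  A (8.2%): difference = 0.1% <-- BEST
  O (7.5%): difference = 0.6% <-- RUNNER-UP
  T (9.1%): difference = 1.0%
  I (7.0%): difference = 1.1%
  N (6.7%): difference = 1.4%
Step 3: Most likely is 'A' (8.2%, diff 0.1%); second most likely is 'O' (7.5%, diff 0.6%).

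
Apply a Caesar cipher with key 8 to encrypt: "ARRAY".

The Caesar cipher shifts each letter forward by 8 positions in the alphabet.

Step 1: For each letter, shift forward by 8 positions (mod 26).
  A (position 0) -> position (0+8) mod 26 = 8 -> I
  R (position 17) -> position (17+8) mod 26 = 25 -> Z
  R (position 17) -> position (17+8) mod 26 = 25 -> Z
  A (position 0) -> position (0+8) mod 26 = 8 -> I
  Y (position 24) -> position (24+8) mod 26 = 6 -> G
Result: IZZIG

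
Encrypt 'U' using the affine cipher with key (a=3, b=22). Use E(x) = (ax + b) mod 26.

Step 1: Convert 'U' to number: x = 20.
Step 2: E(20) = (3 * 20 + 22) mod 26 = 82 mod 26 = 4.
Step 3: Convert 4 back to letter: E.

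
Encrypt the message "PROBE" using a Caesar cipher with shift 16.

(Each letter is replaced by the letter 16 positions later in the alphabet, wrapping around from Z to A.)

Step 1: For each letter, shift forward by 16 positions (mod 26).
  P (position 15) -> position (15+16) mod 26 = 5 -> F
  R (position 17) -> position (17+16) mod 26 = 7 -> H
  O (position 14) -> position (14+16) mod 26 = 4 -> E
  B (position 1) -> position (1+16) mod 26 = 17 -> R
  E (position 4) -> position (4+16) mod 26 = 20 -> U
Result: FHERU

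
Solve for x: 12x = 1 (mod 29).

Step 1: We need x such that 12 * x = 1 (mod 29).
Step 2: Using the extended Euclidean algorithm or trial:
  12 * 17 = 204 = 7 * 29 + 1.
Step 3: Since 204 mod 29 = 1, the inverse is x = 17.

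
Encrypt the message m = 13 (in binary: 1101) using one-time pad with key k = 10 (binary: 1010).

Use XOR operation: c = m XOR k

Step 1: Write out the XOR operation bit by bit:
  Message: 1101
  Key:     1010
  XOR:     0111
Step 2: Convert to decimal: 0111 = 7.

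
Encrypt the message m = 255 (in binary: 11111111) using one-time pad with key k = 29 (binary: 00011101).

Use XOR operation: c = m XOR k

Step 1: Write out the XOR operation bit by bit:
  Message: 11111111
  Key:     00011101
  XOR:     11100010
Step 2: Convert to decimal: 11100010 = 226.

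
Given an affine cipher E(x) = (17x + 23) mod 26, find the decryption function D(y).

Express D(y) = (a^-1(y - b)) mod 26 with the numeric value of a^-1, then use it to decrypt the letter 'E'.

Step 1: Find a^-1, the modular inverse of 17 mod 26.
Step 2: We need 17 * a^-1 = 1 (mod 26).
Step 3: 17 * 23 = 391 = 15 * 26 + 1, so a^-1 = 23.
Step 4: D(y) = 23(y - 23) mod 26.
Step 5: Apply to 'E' (y = 4): D(4) = 23 * (4 - 23) mod 26 = 23 * -19 mod 26 = 5 -> 'F'.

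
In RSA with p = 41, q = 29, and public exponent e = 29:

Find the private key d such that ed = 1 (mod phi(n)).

Step 1: n = 41 * 29 = 1189.
Step 2: phi(n) = 40 * 28 = 1120.
Step 3: Find d such that 29 * d = 1 (mod 1120).
Step 4: d = 29^(-1) mod 1120 = 309.
Verification: 29 * 309 = 8961 = 8 * 1120 + 1.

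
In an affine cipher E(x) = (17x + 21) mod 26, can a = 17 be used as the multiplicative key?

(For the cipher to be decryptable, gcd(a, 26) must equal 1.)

Step 1: Compute gcd(17, 26).
Step 2: gcd(17, 26) = 1.
Since gcd = 1, 17 is coprime with 26, so it is a valid key.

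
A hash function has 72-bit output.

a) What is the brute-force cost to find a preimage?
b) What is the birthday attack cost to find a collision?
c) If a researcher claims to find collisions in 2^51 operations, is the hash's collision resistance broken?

Step 1: Preimage resistance requires brute-force of 2^72 operations.
Step 2: Collision resistance (birthday bound) = 2^(72/2) = 2^36.
Step 3: The claimed attack costs 2^51 operations.
Step 4: Since 2^51 >= 2^36, the claimed attack is no faster than the generic birthday attack, so this does not break collision resistance.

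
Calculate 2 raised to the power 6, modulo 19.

Step 1: Compute 2^6 mod 19 step by step, reducing modulo 19 at each step.
  2^1 mod 19 = 2
  2^2 mod 19 = (2 * 2) mod 19 = 4
  2^3 mod 19 = (4 * 2) mod 19 = 8
  2^4 mod 19 = (8 * 2) mod 19 = 16
  2^5 mod 19 = (16 * 2) mod 19 = 13
  2^6 mod 19 = (13 * 2) mod 19 = 7
Step 2: Result = 7.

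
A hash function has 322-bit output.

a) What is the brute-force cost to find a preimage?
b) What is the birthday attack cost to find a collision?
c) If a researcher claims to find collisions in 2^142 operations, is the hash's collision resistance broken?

Step 1: Preimage resistance requires brute-force of 2^322 operations.
Step 2: Collision resistance (birthday bound) = 2^(322/2) = 2^161.
Step 3: The claimed attack costs 2^142 operations.
Step 4: Since 2^142 < 2^161, the claimed attack beats the generic birthday bound, so collision resistance is broken.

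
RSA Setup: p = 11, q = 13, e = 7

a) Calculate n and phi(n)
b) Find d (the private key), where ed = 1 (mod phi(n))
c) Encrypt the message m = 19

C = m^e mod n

Step 1: n = 11 * 13 = 143.
Step 2: phi(n) = (11-1)(13-1) = 10 * 12 = 120.
Step 3: Find d = 7^(-1) mod 120 = 103.
  Verify: 7 * 103 = 721 = 1 (mod 120).
Step 4: C = 19^7 mod 143 = 46.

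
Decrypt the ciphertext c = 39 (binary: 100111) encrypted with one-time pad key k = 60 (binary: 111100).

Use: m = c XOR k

Step 1: XOR ciphertext with key:
  Ciphertext: 100111
  Key:        111100
  XOR:        011011
Step 2: Plaintext = 011011 = 27 in decimal.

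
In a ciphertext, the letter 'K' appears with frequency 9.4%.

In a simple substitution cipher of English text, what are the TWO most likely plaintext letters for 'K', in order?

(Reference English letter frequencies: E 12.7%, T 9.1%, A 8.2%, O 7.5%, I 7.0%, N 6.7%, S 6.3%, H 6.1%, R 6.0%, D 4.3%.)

Step 1: Observed frequency of 'K' is 9.4%.
Step 2: Compute distances to each reference frequency and sort:
  T (9.1%): difference = 0.3% <-- BEST
  A (8.2%): difference = 1.2% <-- RUNNER-UP
  O (7.5%): difference = 1.9%
  I (7.0%): difference = 2.4%
  N (6.7%): difference = 2.7%
Step 3: Most likely is 'T' (9.1%, diff 0.3%); second most likely is 'A' (8.2%, diff 1.2%).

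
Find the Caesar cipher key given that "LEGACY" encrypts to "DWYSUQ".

Step 1: Compare first letters: L (position 11) -> D (position 3).
Step 2: Shift = (3 - 11) mod 26 = 18.
The shift value is 18.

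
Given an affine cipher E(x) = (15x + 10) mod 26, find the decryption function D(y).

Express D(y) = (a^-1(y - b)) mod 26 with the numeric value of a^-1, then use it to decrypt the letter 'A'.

Step 1: Find a^-1, the modular inverse of 15 mod 26.
Step 2: We need 15 * a^-1 = 1 (mod 26).
Step 3: 15 * 7 = 105 = 4 * 26 + 1, so a^-1 = 7.
Step 4: D(y) = 7(y - 10) mod 26.
Step 5: Apply to 'A' (y = 0): D(0) = 7 * (0 - 10) mod 26 = 7 * -10 mod 26 = 8 -> 'I'.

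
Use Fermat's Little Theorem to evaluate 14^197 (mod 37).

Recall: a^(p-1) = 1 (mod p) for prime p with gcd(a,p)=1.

Step 1: Since 37 is prime, by Fermat's Little Theorem: 14^36 = 1 (mod 37).
Step 2: Reduce exponent: 197 mod 36 = 17.
Step 3: So 14^197 = 14^17 (mod 37).
Step 4: 14^17 mod 37 = 29.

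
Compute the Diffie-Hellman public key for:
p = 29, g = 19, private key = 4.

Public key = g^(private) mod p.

Step 1: A = g^a mod p = 19^4 mod 29.
  19^1 mod 29 = 19
  19^2 mod 29 = (19 * 19) mod 29 = 13
  19^3 mod 29 = (13 * 19) mod 29 = 15
  19^4 mod 29 = (15 * 19) mod 29 = 24
Result: A = 24.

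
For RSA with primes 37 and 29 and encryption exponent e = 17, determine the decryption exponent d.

Step 1: n = 37 * 29 = 1073.
Step 2: phi(n) = 36 * 28 = 1008.
Step 3: Find d such that 17 * d = 1 (mod 1008).
Step 4: d = 17^(-1) mod 1008 = 593.
Verification: 17 * 593 = 10081 = 10 * 1008 + 1.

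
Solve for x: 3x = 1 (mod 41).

Step 1: We need x such that 3 * x = 1 (mod 41).
Step 2: Using the extended Euclidean algorithm or trial:
  3 * 14 = 42 = 1 * 41 + 1.
Step 3: Since 42 mod 41 = 1, the inverse is x = 14.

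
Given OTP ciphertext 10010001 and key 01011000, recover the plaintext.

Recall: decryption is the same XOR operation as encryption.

Step 1: XOR ciphertext with key:
  Ciphertext: 10010001
  Key:        01011000
  XOR:        11001001
Step 2: Plaintext = 11001001 = 201 in decimal.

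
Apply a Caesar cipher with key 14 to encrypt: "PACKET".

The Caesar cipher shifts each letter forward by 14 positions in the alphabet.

Step 1: For each letter, shift forward by 14 positions (mod 26).
  P (position 15) -> position (15+14) mod 26 = 3 -> D
  A (position 0) -> position (0+14) mod 26 = 14 -> O
  C (position 2) -> position (2+14) mod 26 = 16 -> Q
  K (position 10) -> position (10+14) mod 26 = 24 -> Y
  E (position 4) -> position (4+14) mod 26 = 18 -> S
  T (position 19) -> position (19+14) mod 26 = 7 -> H
Result: DOQYSH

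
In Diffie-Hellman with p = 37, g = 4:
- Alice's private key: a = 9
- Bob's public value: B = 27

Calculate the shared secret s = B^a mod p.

Step 1: s = B^a mod p = 27^9 mod 37.
  27^1 mod 37 = 27
  27^2 mod 37 = (27 * 27) mod 37 = 26
  27^3 mod 37 = (26 * 27) mod 37 = 36
  27^4 mod 37 = (36 * 27) mod 37 = 10
  27^5 mod 37 = (10 * 27) mod 37 = 11
  27^6 mod 37 = (11 * 27) mod 37 = 1
  27^7 mod 37 = (1 * 27) mod 37 = 27
  27^8 mod 37 = (27 * 27) mod 37 = 26
  27^9 mod 37 = (26 * 27) mod 37 = 36
Result: shared secret = 36.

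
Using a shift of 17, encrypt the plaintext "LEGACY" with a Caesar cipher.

Step 1: For each letter, shift forward by 17 positions (mod 26).
  L (position 11) -> position (11+17) mod 26 = 2 -> C
  E (position 4) -> position (4+17) mod 26 = 21 -> V
  G (position 6) -> position (6+17) mod 26 = 23 -> X
  A (position 0) -> position (0+17) mod 26 = 17 -> R
  C (position 2) -> position (2+17) mod 26 = 19 -> T
  Y (position 24) -> position (24+17) mod 26 = 15 -> P
Result: CVXRTP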